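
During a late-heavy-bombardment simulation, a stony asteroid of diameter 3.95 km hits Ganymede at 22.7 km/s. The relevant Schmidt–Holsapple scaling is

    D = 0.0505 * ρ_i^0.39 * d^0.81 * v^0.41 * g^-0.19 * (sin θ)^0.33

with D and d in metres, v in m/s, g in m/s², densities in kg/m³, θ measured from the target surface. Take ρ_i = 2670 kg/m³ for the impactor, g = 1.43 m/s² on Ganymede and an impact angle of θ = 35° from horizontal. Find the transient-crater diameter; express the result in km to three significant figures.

In SI units: d = 3950 m, v = 22700 m/s.
ρ_i^0.39 = 2670^0.39 = 21.69
d^0.81 = 3950^0.81 = 818.9
v^0.41 = 22700^0.41 = 61.09
g^-0.19 = 1.43^-0.19 = 0.9343
(sin 35°)^0.33 = 0.5736^0.33 = 0.8324
D = 0.0505 × 21.69 × 818.9 × 61.09 × 0.9343 × 0.8324 = 42616 m
   = 42.62 km

D ≈ 42.6 km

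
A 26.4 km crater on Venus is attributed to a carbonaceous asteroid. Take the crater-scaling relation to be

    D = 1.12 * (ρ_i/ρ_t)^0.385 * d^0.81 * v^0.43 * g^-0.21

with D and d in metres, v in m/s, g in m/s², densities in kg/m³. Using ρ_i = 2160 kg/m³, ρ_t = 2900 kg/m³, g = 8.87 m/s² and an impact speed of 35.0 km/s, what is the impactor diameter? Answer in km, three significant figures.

Rearranging for d: d = [D / (1.12 · (2160/2900)^0.385 · 35000^0.43 · 8.87^-0.21)]^(1/0.81).
D = 26400 m.
(2160/2900)^0.385 = 0.8928
35000^0.43 = 89.94
8.87^-0.21 = 0.6323
Denominator = 1.12 × 0.8928 × 89.94 × 0.6323 = 56.87
D / 56.87 = 26400 / 56.87 = 464.2
d = 464.2^(1/0.81) = 464.2^1.2346 = 1960 m

d ≈ 1.96 km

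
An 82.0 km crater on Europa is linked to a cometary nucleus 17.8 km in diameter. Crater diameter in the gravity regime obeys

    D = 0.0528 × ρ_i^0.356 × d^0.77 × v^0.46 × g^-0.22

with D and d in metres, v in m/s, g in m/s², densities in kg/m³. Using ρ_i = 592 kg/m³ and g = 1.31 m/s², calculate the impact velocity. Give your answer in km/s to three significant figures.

Rearranging for v: v = [D / (0.0528 · 592^0.356 · 17800^0.77 · 1.31^-0.22)]^(1/0.46).
D = 82000 m.
592^0.356 = 9.704
17800^0.77 = 1874
1.31^-0.22 = 0.9423
Denominator = 0.0528 × 9.704 × 1874 × 0.9423 = 904.8
D / 904.8 = 82000 / 904.8 = 90.63
v = 90.63^(1/0.46) = 90.63^2.1739 = 17985 m/s

v ≈ 18.0 km/s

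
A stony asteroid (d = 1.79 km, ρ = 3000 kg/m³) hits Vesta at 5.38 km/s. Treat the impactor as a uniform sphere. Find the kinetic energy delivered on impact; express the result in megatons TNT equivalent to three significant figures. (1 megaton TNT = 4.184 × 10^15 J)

E ≈ 31200 Mt TNT

d = 1790 m; v = 5380 m/s.
Mass m = (π/6) ρ d³ = (π/6) × 3000 × (1790)³ = 9.009 × 10^12 kg
E = ½ m v² = 0.5 × 9.009 × 10^12 × (5380)² = 1.304 × 10^20 J
   = 1.304 × 10^20 / 4.184×10^15 = 31166 Mt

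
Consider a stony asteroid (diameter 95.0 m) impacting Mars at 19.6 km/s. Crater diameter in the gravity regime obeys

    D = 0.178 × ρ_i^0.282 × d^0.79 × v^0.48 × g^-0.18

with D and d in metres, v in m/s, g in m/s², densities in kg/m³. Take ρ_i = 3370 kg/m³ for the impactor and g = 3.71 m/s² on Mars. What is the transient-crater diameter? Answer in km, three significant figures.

In SI units: v = 19600 m/s.
ρ_i^0.282 = 3370^0.282 = 9.881
d^0.79 = 95^0.79 = 36.51
v^0.48 = 19600^0.48 = 114.9
g^-0.18 = 3.71^-0.18 = 0.7898
D = 0.178 × 9.881 × 36.51 × 114.9 × 0.7898 = 5827 m
   = 5.827 km

D ≈ 5.83 km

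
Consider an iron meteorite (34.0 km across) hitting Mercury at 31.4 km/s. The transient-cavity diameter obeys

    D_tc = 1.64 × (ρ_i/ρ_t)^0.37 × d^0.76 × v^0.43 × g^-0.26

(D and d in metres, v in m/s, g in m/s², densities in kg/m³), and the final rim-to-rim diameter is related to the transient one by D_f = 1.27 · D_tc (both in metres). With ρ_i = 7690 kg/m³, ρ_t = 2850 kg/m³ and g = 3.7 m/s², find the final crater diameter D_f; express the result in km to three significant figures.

In SI: d = 34000 m, v = 31400 m/s.
(ρ_i/ρ_t)^0.37 = (7690/2850)^0.37 = 1.444
d^0.76 = 34000^0.76 = 2779
v^0.43 = 31400^0.43 = 85.84
g^-0.26 = 3.7^-0.26 = 0.7117
D_tc = 1.64 × 1.444 × 2779 × 85.84 × 0.7117 = 4.021 × 10^5 m
D_f = 1.27 × 4.021 × 10^5 = 5.107 × 10^5 m
     = 510.7 km

D_f ≈ 511 km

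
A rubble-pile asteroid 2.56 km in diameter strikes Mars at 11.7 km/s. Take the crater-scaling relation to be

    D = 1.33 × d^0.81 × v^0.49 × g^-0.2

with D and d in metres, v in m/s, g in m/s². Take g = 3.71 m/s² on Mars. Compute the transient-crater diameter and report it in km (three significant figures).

In SI units: d = 2560 m, v = 11700 m/s.
d^0.81 = 2560^0.81 = 576.3
v^0.49 = 11700^0.49 = 98.49
g^-0.2 = 3.71^-0.2 = 0.7694
D = 1.33 × 576.3 × 98.49 × 0.7694 = 58082 m
   = 58.08 km

D ≈ 58.1 km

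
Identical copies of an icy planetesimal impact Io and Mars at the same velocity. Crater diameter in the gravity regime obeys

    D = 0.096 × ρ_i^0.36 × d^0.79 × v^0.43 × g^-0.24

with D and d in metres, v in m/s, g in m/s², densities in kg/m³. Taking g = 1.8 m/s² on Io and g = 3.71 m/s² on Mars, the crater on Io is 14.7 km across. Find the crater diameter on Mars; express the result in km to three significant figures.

All impactor-dependent factors cancel in the ratio, leaving D_Mars/D_Io = (g_Mars/g_Io)^-0.24.
(3.71/1.8)^-0.24 = 2.061^-0.24 = 0.8407
D_Mars = 0.8407 × 14.7 km = 12.4 km

D ≈ 12.4 km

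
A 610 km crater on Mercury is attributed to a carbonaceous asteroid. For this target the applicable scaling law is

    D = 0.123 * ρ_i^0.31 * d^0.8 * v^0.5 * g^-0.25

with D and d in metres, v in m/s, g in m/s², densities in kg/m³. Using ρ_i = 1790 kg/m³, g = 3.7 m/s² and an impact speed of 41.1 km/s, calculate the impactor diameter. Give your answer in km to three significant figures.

Rearranging for d: d = [D / (0.123 · 1790^0.31 · 41100^0.5 · 3.7^-0.25)]^(1/0.8).
D = 610000 m.
1790^0.31 = 10.19
41100^0.5 = 202.7
3.7^-0.25 = 0.7210
Denominator = 0.123 × 10.19 × 202.7 × 0.7210 = 183.2
D / 183.2 = 610000 / 183.2 = 3330
d = 3330^(1/0.8) = 3330^1.25 = 25296 m

d ≈ 25.3 km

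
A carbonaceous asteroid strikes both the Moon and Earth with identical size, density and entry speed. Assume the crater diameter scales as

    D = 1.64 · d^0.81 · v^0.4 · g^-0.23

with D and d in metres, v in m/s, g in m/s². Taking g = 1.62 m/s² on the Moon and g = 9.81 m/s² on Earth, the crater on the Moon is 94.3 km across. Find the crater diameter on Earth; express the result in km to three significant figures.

D ≈ 62.3 km

All impactor-dependent factors cancel in the ratio, leaving D_Earth/D_Moon = (g_Earth/g_Moon)^-0.23.
(9.81/1.62)^-0.23 = 6.056^-0.23 = 0.6608
D_Earth = 0.6608 × 94.3 km = 62.3 km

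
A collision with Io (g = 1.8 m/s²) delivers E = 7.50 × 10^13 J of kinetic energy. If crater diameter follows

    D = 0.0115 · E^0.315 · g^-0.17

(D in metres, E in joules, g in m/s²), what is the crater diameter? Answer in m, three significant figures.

D ≈ 244 m

E^0.315 = (7.50 × 10^13)^0.315 = 2.348 × 10^4
g^-0.17 = 1.8^-0.17 = 0.9049
D = 0.0115 × 2.348 × 10^4 × 0.9049 = 244.3 m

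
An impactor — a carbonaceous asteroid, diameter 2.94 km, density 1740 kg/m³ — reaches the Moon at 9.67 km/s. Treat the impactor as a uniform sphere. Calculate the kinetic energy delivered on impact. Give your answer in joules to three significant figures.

E ≈ 1.08 × 10^21 J

d = 2940 m; v = 9670 m/s.
Mass m = (π/6) ρ d³ = (π/6) × 1740 × (2940)³ = 2.315 × 10^13 kg
E = ½ m v² = 0.5 × 2.315 × 10^13 × (9670)² = 1.082 × 10^21 J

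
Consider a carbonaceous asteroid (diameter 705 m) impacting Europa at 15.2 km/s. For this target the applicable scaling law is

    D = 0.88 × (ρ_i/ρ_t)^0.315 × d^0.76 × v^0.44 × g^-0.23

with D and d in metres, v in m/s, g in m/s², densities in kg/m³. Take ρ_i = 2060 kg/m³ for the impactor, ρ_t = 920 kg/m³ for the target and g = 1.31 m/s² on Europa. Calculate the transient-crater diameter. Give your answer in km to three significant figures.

D ≈ 10.8 km

In SI units: v = 15200 m/s.
(ρ_i/ρ_t)^0.315 = (2060/920)^0.315 = 1.289
d^0.76 = 705^0.76 = 146.1
v^0.44 = 15200^0.44 = 69.18
g^-0.23 = 1.31^-0.23 = 0.9398
D = 0.88 × 1.289 × 146.1 × 69.18 × 0.9398 = 10775 m
   = 10.77 km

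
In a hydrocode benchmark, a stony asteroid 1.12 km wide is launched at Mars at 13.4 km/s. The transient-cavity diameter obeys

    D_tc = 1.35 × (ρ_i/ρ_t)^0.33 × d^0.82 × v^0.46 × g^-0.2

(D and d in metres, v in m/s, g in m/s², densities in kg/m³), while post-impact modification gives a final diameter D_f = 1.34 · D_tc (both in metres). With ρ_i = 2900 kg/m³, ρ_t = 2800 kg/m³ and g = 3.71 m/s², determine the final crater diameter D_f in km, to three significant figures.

In SI: d = 1120 m, v = 13400 m/s.
(ρ_i/ρ_t)^0.33 = (2900/2800)^0.33 = 1.012
d^0.82 = 1120^0.82 = 316.5
v^0.46 = 13400^0.46 = 79.15
g^-0.2 = 3.71^-0.2 = 0.7694
D_tc = 1.35 × 1.012 × 316.5 × 79.15 × 0.7694 = 26330 m
D_f = 1.34 × 26330 = 35282 m
     = 35.28 km

D_f ≈ 35.3 km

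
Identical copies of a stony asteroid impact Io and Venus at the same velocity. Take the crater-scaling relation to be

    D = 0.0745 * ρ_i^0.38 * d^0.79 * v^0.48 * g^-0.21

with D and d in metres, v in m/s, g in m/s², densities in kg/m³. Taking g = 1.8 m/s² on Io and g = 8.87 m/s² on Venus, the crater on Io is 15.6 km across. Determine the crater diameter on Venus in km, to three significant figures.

D ≈ 11.2 km

All impactor-dependent factors cancel in the ratio, leaving D_Venus/D_Io = (g_Venus/g_Io)^-0.21.
(8.87/1.8)^-0.21 = 4.928^-0.21 = 0.7154
D_Venus = 0.7154 × 15.6 km = 11.2 km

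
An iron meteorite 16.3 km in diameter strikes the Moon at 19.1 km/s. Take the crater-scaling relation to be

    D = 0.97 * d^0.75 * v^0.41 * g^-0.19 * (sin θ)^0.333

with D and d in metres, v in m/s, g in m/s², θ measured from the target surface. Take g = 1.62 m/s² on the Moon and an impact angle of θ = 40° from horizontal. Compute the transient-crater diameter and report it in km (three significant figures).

D ≈ 62.7 km

In SI units: d = 16300 m, v = 19100 m/s.
d^0.75 = 16300^0.75 = 1443
v^0.41 = 19100^0.41 = 56.91
g^-0.19 = 1.62^-0.19 = 0.9124
(sin 40°)^0.333 = 0.6428^0.333 = 0.8632
D = 0.97 × 1443 × 56.91 × 0.9124 × 0.8632 = 62737 m
   = 62.74 km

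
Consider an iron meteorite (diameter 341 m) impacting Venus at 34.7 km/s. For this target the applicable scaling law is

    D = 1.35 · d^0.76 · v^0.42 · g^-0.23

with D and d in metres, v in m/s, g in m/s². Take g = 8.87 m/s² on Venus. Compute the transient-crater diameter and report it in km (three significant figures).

In SI units: v = 34700 m/s.
d^0.76 = 341^0.76 = 84.12
v^0.42 = 34700^0.42 = 80.71
g^-0.23 = 8.87^-0.23 = 0.6053
D = 1.35 × 84.12 × 80.71 × 0.6053 = 5548 m
   = 5.548 km

D ≈ 5.55 km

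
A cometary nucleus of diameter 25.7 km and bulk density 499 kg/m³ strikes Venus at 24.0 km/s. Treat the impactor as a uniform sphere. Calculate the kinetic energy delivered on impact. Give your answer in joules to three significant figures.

E ≈ 1.28 × 10^24 J

d = 25700 m; v = 24000 m/s.
Mass m = (π/6) ρ d³ = (π/6) × 499 × (25700)³ = 4.435 × 10^15 kg
E = ½ m v² = 0.5 × 4.435 × 10^15 × (24000)² = 1.277 × 10^24 J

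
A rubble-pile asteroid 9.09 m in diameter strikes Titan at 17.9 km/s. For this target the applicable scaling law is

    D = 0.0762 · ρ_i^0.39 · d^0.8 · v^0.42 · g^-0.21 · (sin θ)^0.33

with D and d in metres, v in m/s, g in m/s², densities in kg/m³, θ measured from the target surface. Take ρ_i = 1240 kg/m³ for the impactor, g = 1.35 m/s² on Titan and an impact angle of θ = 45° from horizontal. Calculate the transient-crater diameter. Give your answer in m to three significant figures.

D ≈ 367 m

In SI units: v = 17900 m/s.
ρ_i^0.39 = 1240^0.39 = 16.09
d^0.8 = 9.09^0.8 = 5.846
v^0.42 = 17900^0.42 = 61.12
g^-0.21 = 1.35^-0.21 = 0.9389
(sin 45°)^0.33 = 0.7071^0.33 = 0.8919
D = 0.0762 × 16.09 × 5.846 × 61.12 × 0.9389 × 0.8919 = 366.9 m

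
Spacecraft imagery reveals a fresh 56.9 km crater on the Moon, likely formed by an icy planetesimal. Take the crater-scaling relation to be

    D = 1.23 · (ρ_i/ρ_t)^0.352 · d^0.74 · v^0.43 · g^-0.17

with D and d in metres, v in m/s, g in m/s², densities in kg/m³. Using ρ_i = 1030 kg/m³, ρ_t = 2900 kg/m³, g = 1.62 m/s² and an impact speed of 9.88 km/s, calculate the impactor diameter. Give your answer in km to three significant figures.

d ≈ 17.6 km

Rearranging for d: d = [D / (1.23 · (1030/2900)^0.352 · 9880^0.43 · 1.62^-0.17)]^(1/0.74).
D = 56900 m.
(1030/2900)^0.352 = 0.6946
9880^0.43 = 52.21
1.62^-0.17 = 0.9213
Denominator = 1.23 × 0.6946 × 52.21 × 0.9213 = 41.10
D / 41.10 = 56900 / 41.10 = 1384
d = 1384^(1/0.74) = 1384^1.3514 = 17576 m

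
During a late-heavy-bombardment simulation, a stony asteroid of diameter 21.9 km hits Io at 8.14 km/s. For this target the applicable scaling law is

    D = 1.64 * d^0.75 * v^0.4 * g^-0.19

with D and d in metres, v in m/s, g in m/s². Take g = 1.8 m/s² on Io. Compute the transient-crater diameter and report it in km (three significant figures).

D ≈ 96.8 km

In SI units: d = 21900 m, v = 8140 m/s.
d^0.75 = 21900^0.75 = 1800
v^0.4 = 8140^0.4 = 36.66
g^-0.19 = 1.8^-0.19 = 0.8943
D = 1.64 × 1800 × 36.66 × 0.8943 = 96781 m
   = 96.78 km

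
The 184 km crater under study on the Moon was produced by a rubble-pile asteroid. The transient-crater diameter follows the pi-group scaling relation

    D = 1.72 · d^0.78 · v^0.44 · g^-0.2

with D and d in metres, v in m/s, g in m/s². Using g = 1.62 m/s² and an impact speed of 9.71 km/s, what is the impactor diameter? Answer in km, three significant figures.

d ≈ 17.9 km

Rearranging for d: d = [D / (1.72 · 9710^0.44 · 1.62^-0.2)]^(1/0.78).
D = 184000 m.
9710^0.44 = 56.80
1.62^-0.2 = 0.9080
Denominator = 1.72 × 56.80 × 0.9080 = 88.71
D / 88.71 = 184000 / 88.71 = 2074
d = 2074^(1/0.78) = 2074^1.2821 = 17885 m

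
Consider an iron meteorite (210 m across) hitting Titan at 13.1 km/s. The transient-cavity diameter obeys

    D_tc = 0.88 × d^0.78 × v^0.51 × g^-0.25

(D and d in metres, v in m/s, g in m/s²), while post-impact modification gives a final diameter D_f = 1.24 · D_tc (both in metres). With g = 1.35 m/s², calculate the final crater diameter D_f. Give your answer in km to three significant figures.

D_f ≈ 8.25 km

v = 13100 m/s.
d^0.78 = 210^0.78 = 64.76
v^0.51 = 13100^0.51 = 125.8
g^-0.25 = 1.35^-0.25 = 0.9277
D_tc = 0.88 × 64.76 × 125.8 × 0.9277 = 6651 m
D_f = 1.24 × 6651 = 8247 m
     = 8.247 km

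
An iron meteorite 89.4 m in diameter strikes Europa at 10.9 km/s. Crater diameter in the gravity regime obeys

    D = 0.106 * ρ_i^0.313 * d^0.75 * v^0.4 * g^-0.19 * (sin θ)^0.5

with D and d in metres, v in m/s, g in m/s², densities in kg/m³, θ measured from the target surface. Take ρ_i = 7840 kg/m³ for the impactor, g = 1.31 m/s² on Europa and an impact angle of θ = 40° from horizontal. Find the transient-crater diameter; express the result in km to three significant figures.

D ≈ 1.60 km

In SI units: v = 10900 m/s.
ρ_i^0.313 = 7840^0.313 = 16.55
d^0.75 = 89.4^0.75 = 29.07
v^0.4 = 10900^0.4 = 41.21
g^-0.19 = 1.31^-0.19 = 0.9500
(sin 40°)^0.5 = 0.6428^0.5 = 0.8017
D = 0.106 × 16.55 × 29.07 × 41.21 × 0.9500 × 0.8017 = 1601 m
   = 1.601 km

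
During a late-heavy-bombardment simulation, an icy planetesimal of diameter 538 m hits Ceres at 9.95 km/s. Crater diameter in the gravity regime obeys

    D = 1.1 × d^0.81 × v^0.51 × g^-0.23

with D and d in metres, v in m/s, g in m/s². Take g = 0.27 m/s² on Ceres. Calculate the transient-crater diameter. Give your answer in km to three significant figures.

D ≈ 26.5 km

In SI units: v = 9950 m/s.
d^0.81 = 538^0.81 = 162.9
v^0.51 = 9950^0.51 = 109.4
g^-0.23 = 0.27^-0.23 = 1.351
D = 1.1 × 162.9 × 109.4 × 1.351 = 26484 m
   = 26.48 km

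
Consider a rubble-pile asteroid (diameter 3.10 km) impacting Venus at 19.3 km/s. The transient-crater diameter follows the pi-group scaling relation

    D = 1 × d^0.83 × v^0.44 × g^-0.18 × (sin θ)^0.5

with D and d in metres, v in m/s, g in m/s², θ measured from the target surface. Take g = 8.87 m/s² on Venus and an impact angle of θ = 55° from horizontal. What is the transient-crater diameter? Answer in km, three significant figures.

In SI units: d = 3100 m, v = 19300 m/s.
d^0.83 = 3100^0.83 = 790.4
v^0.44 = 19300^0.44 = 76.85
g^-0.18 = 8.87^-0.18 = 0.6751
(sin 55°)^0.5 = 0.8192^0.5 = 0.9051
D = 1 × 790.4 × 76.85 × 0.6751 × 0.9051 = 37116 m
   = 37.12 km

D ≈ 37.1 km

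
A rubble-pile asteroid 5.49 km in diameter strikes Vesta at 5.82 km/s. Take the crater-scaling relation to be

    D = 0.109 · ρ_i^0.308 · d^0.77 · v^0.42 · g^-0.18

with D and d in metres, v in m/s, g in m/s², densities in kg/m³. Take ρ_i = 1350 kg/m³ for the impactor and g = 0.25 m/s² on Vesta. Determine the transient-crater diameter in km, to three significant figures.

D ≈ 37.2 km

In SI units: d = 5490 m, v = 5820 m/s.
ρ_i^0.308 = 1350^0.308 = 9.208
d^0.77 = 5490^0.77 = 757.7
v^0.42 = 5820^0.42 = 38.13
g^-0.18 = 0.25^-0.18 = 1.283
D = 0.109 × 9.208 × 757.7 × 38.13 × 1.283 = 37203 m
   = 37.20 km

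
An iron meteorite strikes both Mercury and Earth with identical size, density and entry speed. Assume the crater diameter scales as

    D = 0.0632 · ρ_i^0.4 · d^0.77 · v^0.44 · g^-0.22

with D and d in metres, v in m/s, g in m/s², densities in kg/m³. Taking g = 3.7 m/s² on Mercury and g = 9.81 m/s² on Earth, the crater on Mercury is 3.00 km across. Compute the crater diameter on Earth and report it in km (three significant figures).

D ≈ 2.42 km

All impactor-dependent factors cancel in the ratio, leaving D_Earth/D_Mercury = (g_Earth/g_Mercury)^-0.22.
(9.81/3.7)^-0.22 = 2.651^-0.22 = 0.8070
D_Earth = 0.8070 × 3.00 km = 2.42 km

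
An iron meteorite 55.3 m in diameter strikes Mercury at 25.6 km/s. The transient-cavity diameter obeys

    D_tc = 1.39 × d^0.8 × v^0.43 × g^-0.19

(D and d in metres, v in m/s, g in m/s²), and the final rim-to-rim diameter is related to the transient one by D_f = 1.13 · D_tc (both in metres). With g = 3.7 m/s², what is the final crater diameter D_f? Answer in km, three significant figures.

v = 25600 m/s.
d^0.8 = 55.3^0.8 = 24.78
v^0.43 = 25600^0.43 = 78.62
g^-0.19 = 3.7^-0.19 = 0.7799
D_tc = 1.39 × 24.78 × 78.62 × 0.7799 = 2112 m
D_f = 1.13 × 2112 = 2387 m
     = 2.387 km

D_f ≈ 2.39 km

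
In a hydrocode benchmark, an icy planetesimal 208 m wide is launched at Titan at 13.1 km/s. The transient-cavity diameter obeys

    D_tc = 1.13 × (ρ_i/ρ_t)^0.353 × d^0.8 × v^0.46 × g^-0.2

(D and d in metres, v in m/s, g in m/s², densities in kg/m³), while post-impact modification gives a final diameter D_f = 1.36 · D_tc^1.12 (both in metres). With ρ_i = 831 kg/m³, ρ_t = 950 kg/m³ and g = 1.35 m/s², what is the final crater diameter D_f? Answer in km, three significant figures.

v = 13100 m/s.
(ρ_i/ρ_t)^0.353 = (831/950)^0.353 = 0.9539
d^0.8 = 208^0.8 = 71.52
v^0.46 = 13100^0.46 = 78.33
g^-0.2 = 1.35^-0.2 = 0.9417
D_tc = 1.13 × 0.9539 × 71.52 × 78.33 × 0.9417 = 5687 m
D_f = 1.36 × (5687)^1.12 = 21828 m
     = 21.83 km

D_f ≈ 21.8 km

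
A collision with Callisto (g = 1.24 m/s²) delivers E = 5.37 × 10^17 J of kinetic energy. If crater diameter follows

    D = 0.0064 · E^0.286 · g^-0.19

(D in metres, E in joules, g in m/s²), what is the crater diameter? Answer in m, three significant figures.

D ≈ 723 m

E^0.286 = (5.37 × 10^17)^0.286 = 1.177 × 10^5
g^-0.19 = 1.24^-0.19 = 0.9600
D = 0.0064 × 1.177 × 10^5 × 0.9600 = 723.1 m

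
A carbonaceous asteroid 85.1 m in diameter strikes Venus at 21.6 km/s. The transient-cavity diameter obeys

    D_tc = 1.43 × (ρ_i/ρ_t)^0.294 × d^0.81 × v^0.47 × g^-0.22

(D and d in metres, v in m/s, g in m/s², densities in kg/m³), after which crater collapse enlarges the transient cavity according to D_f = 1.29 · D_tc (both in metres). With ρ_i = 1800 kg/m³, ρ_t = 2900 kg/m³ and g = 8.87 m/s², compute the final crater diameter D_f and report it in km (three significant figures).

D_f ≈ 3.95 km

v = 21600 m/s.
(ρ_i/ρ_t)^0.294 = (1800/2900)^0.294 = 0.8692
d^0.81 = 85.1^0.81 = 36.58
v^0.47 = 21600^0.47 = 108.9
g^-0.22 = 8.87^-0.22 = 0.6187
D_tc = 1.43 × 0.8692 × 36.58 × 108.9 × 0.6187 = 3063 m
D_f = 1.29 × 3063 = 3951 m
     = 3.951 km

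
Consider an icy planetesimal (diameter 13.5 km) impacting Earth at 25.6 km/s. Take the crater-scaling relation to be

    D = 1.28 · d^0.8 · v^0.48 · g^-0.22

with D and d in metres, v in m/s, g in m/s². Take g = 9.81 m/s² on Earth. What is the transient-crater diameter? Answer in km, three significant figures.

In SI units: d = 13500 m, v = 25600 m/s.
d^0.8 = 13500^0.8 = 2015
v^0.48 = 25600^0.48 = 130.6
g^-0.22 = 9.81^-0.22 = 0.6051
D = 1.28 × 2015 × 130.6 × 0.6051 = 2.038 × 10^5 m
   = 203.8 km

D ≈ 204 km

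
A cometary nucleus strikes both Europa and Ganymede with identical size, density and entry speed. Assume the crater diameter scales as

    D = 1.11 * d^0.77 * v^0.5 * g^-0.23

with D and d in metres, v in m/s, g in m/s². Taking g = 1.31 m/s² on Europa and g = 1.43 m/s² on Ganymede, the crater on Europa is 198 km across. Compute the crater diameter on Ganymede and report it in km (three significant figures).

D ≈ 194 km

All impactor-dependent factors cancel in the ratio, leaving D_Ganymede/D_Europa = (g_Ganymede/g_Europa)^-0.23.
(1.43/1.31)^-0.23 = 1.092^-0.23 = 0.9800
D_Ganymede = 0.9800 × 198 km = 194 km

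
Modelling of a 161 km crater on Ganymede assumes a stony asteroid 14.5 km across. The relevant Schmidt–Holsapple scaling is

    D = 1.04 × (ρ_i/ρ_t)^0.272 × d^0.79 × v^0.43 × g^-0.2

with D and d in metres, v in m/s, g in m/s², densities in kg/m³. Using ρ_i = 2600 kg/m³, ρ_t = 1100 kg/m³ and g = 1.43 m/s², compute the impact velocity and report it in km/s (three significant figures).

v ≈ 18.2 km/s

Rearranging for v: v = [D / (1.04 · (2600/1100)^0.272 · 14500^0.79 · 1.43^-0.2)]^(1/0.43).
D = 161000 m.
(2600/1100)^0.272 = 1.264
14500^0.79 = 1939
1.43^-0.2 = 0.9310
Denominator = 1.04 × 1.264 × 1939 × 0.9310 = 2373
D / 2373 = 161000 / 2373 = 67.85
v = 67.85^(1/0.43) = 67.85^2.3256 = 18174 m/s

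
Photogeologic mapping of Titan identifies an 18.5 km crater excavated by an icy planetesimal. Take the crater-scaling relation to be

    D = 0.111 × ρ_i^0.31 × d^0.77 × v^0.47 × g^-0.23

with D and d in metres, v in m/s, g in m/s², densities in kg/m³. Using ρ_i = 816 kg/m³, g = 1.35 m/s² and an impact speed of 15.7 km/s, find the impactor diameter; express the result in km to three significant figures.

Rearranging for d: d = [D / (0.111 · 816^0.31 · 15700^0.47 · 1.35^-0.23)]^(1/0.77).
D = 18500 m.
816^0.31 = 7.991
15700^0.47 = 93.77
1.35^-0.23 = 0.9333
Denominator = 0.111 × 7.991 × 93.77 × 0.9333 = 77.63
D / 77.63 = 18500 / 77.63 = 238.3
d = 238.3^(1/0.77) = 238.3^1.2987 = 1222 m

d ≈ 1.22 km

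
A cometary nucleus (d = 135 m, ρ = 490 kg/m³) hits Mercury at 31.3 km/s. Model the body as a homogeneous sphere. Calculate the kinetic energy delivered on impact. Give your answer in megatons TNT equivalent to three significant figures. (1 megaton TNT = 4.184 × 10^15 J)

v = 31300 m/s.
Mass m = (π/6) ρ d³ = (π/6) × 490 × (135)³ = 6.312 × 10^8 kg
E = ½ m v² = 0.5 × 6.312 × 10^8 × (31300)² = 3.092 × 10^17 J
   = 3.092 × 10^17 / 4.184×10^15 = 73.90 Mt

E ≈ 73.9 Mt TNT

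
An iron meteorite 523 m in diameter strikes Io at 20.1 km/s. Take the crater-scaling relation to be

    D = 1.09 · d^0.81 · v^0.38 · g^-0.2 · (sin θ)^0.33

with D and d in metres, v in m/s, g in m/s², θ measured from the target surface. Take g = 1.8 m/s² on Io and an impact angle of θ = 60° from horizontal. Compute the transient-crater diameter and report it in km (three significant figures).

D ≈ 6.35 km

In SI units: v = 20100 m/s.
d^0.81 = 523^0.81 = 159.2
v^0.38 = 20100^0.38 = 43.17
g^-0.2 = 1.8^-0.2 = 0.8891
(sin 60°)^0.33 = 0.8660^0.33 = 0.9536
D = 1.09 × 159.2 × 43.17 × 0.8891 × 0.9536 = 6351 m
   = 6.351 km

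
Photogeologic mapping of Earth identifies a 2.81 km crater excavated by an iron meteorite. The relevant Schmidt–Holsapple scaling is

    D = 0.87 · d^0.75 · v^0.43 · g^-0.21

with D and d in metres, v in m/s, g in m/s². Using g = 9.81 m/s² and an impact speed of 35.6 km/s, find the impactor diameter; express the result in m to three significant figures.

d ≈ 222 m

Rearranging for d: d = [D / (0.87 · 35600^0.43 · 9.81^-0.21)]^(1/0.75).
D = 2810 m.
35600^0.43 = 90.60
9.81^-0.21 = 0.6191
Denominator = 0.87 × 90.60 × 0.6191 = 48.80
D / 48.80 = 2810 / 48.80 = 57.58
d = 57.58^(1/0.75) = 57.58^1.3333 = 222.3 m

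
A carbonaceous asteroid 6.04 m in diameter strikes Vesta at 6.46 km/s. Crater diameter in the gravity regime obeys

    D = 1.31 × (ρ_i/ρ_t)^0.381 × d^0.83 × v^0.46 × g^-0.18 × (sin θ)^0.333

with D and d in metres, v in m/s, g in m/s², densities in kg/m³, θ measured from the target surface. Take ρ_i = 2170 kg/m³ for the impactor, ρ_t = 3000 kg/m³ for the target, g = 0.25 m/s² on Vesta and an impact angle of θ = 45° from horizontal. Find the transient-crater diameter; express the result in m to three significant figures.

In SI units: v = 6460 m/s.
(ρ_i/ρ_t)^0.381 = (2170/3000)^0.381 = 0.8839
d^0.83 = 6.04^0.83 = 4.449
v^0.46 = 6460^0.46 = 56.59
g^-0.18 = 0.25^-0.18 = 1.283
(sin 45°)^0.333 = 0.7071^0.333 = 0.8910
D = 1.31 × 0.8839 × 4.449 × 56.59 × 1.283 × 0.8910 = 333.3 m

D ≈ 333 m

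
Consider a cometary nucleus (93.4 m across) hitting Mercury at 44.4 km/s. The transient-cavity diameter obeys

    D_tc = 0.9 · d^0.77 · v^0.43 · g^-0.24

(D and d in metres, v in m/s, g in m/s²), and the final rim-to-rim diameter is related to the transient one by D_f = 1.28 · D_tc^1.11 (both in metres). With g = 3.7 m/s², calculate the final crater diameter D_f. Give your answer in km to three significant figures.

v = 44400 m/s.
d^0.77 = 93.4^0.77 = 32.90
v^0.43 = 44400^0.43 = 99.63
g^-0.24 = 3.7^-0.24 = 0.7305
D_tc = 0.9 × 32.90 × 99.63 × 0.7305 = 2155 m
D_f = 1.28 × (2155)^1.11 = 6417 m
     = 6.417 km

D_f ≈ 6.42 km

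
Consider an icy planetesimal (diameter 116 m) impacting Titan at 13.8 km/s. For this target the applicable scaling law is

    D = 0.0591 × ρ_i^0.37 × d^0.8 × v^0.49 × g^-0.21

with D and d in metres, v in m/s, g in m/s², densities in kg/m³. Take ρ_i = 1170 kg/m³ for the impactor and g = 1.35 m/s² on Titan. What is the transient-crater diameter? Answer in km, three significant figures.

D ≈ 3.63 km

In SI units: v = 13800 m/s.
ρ_i^0.37 = 1170^0.37 = 13.65
d^0.8 = 116^0.8 = 44.83
v^0.49 = 13800^0.49 = 106.8
g^-0.21 = 1.35^-0.21 = 0.9389
D = 0.0591 × 13.65 × 44.83 × 106.8 × 0.9389 = 3626 m
   = 3.626 km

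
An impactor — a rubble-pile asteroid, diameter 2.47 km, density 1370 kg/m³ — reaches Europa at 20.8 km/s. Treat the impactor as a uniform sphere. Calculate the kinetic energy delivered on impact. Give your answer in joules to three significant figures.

E ≈ 2.34 × 10^21 J

d = 2470 m; v = 20800 m/s.
Mass m = (π/6) ρ d³ = (π/6) × 1370 × (2470)³ = 1.081 × 10^13 kg
E = ½ m v² = 0.5 × 1.081 × 10^13 × (20800)² = 2.338 × 10^21 J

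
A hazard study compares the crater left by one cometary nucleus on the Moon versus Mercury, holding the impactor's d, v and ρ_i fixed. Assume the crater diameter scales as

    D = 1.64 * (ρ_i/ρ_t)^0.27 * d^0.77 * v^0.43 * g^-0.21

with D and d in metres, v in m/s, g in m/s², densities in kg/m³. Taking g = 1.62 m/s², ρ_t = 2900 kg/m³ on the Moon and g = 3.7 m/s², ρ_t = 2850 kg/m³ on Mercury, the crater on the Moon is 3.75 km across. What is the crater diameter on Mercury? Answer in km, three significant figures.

The impactor-only factors (d, v, ρ_i) cancel in the ratio, leaving D_Mercury/D_Moon = (g_Mercury/g_Moon)^-0.21 · (ρ_t,Moon/ρ_t,Mercury)^0.27.
(3.7/1.62)^-0.21 = 2.284^-0.21 = 0.8408
(2900/2850)^0.27 = 1.018^0.27 = 1.005
Ratio = 0.8408 × 1.005 = 0.8450
D_Mercury = 0.8450 × 3.75 km = 3.17 km

D ≈ 3.17 km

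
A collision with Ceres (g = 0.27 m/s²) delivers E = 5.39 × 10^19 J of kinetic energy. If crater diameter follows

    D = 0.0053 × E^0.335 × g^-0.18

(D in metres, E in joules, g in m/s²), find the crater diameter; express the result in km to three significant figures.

E^0.335 = (5.39 × 10^19)^0.335 = 4.075 × 10^6
g^-0.18 = 0.27^-0.18 = 1.266
D = 0.0053 × 4.075 × 10^6 × 1.266 = 27342 m
   = 27.34 km

D ≈ 27.3 km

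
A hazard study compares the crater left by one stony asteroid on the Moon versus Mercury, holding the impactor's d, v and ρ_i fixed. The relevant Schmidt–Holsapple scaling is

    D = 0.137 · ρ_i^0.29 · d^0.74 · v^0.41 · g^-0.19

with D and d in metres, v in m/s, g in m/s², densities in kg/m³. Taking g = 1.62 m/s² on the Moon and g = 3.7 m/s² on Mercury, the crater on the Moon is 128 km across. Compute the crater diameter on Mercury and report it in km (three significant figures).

D ≈ 109 km

All impactor-dependent factors cancel in the ratio, leaving D_Mercury/D_Moon = (g_Mercury/g_Moon)^-0.19.
(3.7/1.62)^-0.19 = 2.284^-0.19 = 0.8548
D_Mercury = 0.8548 × 128 km = 109 km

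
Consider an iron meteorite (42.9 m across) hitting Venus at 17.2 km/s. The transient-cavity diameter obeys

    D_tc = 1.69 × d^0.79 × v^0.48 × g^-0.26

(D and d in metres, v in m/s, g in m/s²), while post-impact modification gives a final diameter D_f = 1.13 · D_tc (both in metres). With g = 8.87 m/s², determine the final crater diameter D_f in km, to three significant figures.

D_f ≈ 2.28 km

v = 17200 m/s.
d^0.79 = 42.9^0.79 = 19.48
v^0.48 = 17200^0.48 = 107.9
g^-0.26 = 8.87^-0.26 = 0.5669
D_tc = 1.69 × 19.48 × 107.9 × 0.5669 = 2014 m
D_f = 1.13 × 2014 = 2276 m
     = 2.276 km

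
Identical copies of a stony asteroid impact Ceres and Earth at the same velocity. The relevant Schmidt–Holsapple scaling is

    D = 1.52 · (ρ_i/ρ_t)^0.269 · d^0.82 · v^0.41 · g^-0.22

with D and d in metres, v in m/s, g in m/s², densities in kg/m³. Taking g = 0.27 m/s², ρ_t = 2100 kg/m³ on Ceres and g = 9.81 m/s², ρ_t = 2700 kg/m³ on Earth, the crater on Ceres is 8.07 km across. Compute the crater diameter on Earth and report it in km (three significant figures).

D ≈ 3.42 km

The impactor-only factors (d, v, ρ_i) cancel in the ratio, leaving D_Earth/D_Ceres = (g_Earth/g_Ceres)^-0.22 · (ρ_t,Ceres/ρ_t,Earth)^0.269.
(9.81/0.27)^-0.22 = 36.33^-0.22 = 0.4537
(2100/2700)^0.269 = 0.7778^0.269 = 0.9346
Ratio = 0.4537 × 0.9346 = 0.4240
D_Earth = 0.4240 × 8.07 km = 3.42 km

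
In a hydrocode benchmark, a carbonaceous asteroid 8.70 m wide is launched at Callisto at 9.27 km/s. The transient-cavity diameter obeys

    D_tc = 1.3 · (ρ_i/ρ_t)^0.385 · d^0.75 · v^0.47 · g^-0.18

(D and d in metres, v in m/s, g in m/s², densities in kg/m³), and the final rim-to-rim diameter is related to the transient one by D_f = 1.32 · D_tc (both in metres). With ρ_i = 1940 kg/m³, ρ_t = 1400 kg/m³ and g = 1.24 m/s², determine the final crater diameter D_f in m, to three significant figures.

D_f ≈ 694 m

v = 9270 m/s.
(ρ_i/ρ_t)^0.385 = (1940/1400)^0.385 = 1.134
d^0.75 = 8.7^0.75 = 5.066
v^0.47 = 9270^0.47 = 73.20
g^-0.18 = 1.24^-0.18 = 0.9620
D_tc = 1.3 × 1.134 × 5.066 × 73.20 × 0.9620 = 525.9 m
D_f = 1.32 × 525.9 = 694.2 m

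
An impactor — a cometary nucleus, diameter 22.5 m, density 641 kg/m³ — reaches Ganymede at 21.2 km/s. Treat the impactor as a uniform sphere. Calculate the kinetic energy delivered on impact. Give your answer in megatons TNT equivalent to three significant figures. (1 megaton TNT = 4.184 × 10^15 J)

v = 21200 m/s.
Mass m = (π/6) ρ d³ = (π/6) × 641 × (22.5)³ = 3.823 × 10^6 kg
E = ½ m v² = 0.5 × 3.823 × 10^6 × (21200)² = 8.591 × 10^14 J
   = 8.591 × 10^14 / 4.184×10^15 = 0.2053 Mt

E ≈ 0.205 Mt TNT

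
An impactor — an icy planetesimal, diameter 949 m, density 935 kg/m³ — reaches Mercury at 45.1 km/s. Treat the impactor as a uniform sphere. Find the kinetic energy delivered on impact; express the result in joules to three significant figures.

E ≈ 4.26 × 10^20 J

v = 45100 m/s.
Mass m = (π/6) ρ d³ = (π/6) × 935 × (949)³ = 4.184 × 10^11 kg
E = ½ m v² = 0.5 × 4.184 × 10^11 × (45100)² = 4.255 × 10^20 J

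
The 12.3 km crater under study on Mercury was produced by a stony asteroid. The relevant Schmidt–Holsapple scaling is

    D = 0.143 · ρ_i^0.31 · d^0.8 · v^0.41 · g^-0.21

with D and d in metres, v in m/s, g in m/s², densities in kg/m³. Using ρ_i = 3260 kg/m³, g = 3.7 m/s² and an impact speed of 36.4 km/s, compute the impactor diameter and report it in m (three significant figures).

Rearranging for d: d = [D / (0.143 · 3260^0.31 · 36400^0.41 · 3.7^-0.21)]^(1/0.8).
D = 12300 m.
3260^0.31 = 12.28
36400^0.41 = 74.14
3.7^-0.21 = 0.7598
Denominator = 0.143 × 12.28 × 74.14 × 0.7598 = 98.92
D / 98.92 = 12300 / 98.92 = 124.3
d = 124.3^(1/0.8) = 124.3^1.25 = 415.0 m

d ≈ 415 m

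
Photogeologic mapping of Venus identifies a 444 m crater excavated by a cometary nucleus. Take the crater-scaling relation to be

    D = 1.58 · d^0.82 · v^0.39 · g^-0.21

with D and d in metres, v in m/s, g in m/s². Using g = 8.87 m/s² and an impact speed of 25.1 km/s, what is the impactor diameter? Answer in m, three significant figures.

d ≈ 13.7 m

Rearranging for d: d = [D / (1.58 · 25100^0.39 · 8.87^-0.21)]^(1/0.82).
25100^0.39 = 51.98
8.87^-0.21 = 0.6323
Denominator = 1.58 × 51.98 × 0.6323 = 51.93
D / 51.93 = 444 / 51.93 = 8.550
d = 8.550^(1/0.82) = 8.550^1.2195 = 13.69 m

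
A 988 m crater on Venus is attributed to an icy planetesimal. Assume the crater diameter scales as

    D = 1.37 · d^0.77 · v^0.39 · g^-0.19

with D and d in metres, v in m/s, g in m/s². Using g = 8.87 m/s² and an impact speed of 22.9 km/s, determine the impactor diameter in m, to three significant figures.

Rearranging for d: d = [D / (1.37 · 22900^0.39 · 8.87^-0.19)]^(1/0.77).
22900^0.39 = 50.16
8.87^-0.19 = 0.6605
Denominator = 1.37 × 50.16 × 0.6605 = 45.39
D / 45.39 = 988 / 45.39 = 21.77
d = 21.77^(1/0.77) = 21.77^1.2987 = 54.64 m

d ≈ 54.6 m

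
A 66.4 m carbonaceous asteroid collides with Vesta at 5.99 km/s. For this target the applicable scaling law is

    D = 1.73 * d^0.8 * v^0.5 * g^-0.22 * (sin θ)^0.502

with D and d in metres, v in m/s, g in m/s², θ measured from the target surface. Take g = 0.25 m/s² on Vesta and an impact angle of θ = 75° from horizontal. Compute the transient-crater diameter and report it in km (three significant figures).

D ≈ 5.12 km

In SI units: v = 5990 m/s.
d^0.8 = 66.4^0.8 = 28.69
v^0.5 = 5990^0.5 = 77.40
g^-0.22 = 0.25^-0.22 = 1.357
(sin 75°)^0.502 = 0.9659^0.502 = 0.9827
D = 1.73 × 28.69 × 77.40 × 1.357 × 0.9827 = 5123 m
   = 5.123 km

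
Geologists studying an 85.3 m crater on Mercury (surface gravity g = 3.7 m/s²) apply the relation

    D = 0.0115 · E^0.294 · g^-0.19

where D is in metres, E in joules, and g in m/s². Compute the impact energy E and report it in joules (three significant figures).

E ≈ 3.40 × 10^13 J

Rearranging: E = [D / (0.0115 · g^-0.19)]^(1/0.294).
g^-0.19 = 3.7^-0.19 = 0.7799
D / (0.0115 × 0.7799) = 85.3 / (8.969 × 10^-3) = 9.511 × 10^3
E = (9.511 × 10^3)^3.4014 = 3.400 × 10^13 J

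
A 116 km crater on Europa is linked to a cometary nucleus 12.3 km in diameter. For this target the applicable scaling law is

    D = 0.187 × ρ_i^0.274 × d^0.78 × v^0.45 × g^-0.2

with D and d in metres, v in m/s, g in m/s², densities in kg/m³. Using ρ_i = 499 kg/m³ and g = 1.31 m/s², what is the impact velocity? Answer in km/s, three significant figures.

Rearranging for v: v = [D / (0.187 · 499^0.274 · 12300^0.78 · 1.31^-0.2)]^(1/0.45).
D = 116000 m.
499^0.274 = 5.486
12300^0.78 = 1549
1.31^-0.2 = 0.9474
Denominator = 0.187 × 5.486 × 1549 × 0.9474 = 1506
D / 1506 = 116000 / 1506 = 77.03
v = 77.03^(1/0.45) = 77.03^2.2222 = 15579 m/s

v ≈ 15.6 km/s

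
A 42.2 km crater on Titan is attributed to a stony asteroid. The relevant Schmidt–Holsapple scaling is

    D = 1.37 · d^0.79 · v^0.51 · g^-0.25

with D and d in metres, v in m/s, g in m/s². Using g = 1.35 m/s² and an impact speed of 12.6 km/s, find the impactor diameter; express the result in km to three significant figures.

d ≈ 1.19 km

Rearranging for d: d = [D / (1.37 · 12600^0.51 · 1.35^-0.25)]^(1/0.79).
D = 42200 m.
12600^0.51 = 123.4
1.35^-0.25 = 0.9277
Denominator = 1.37 × 123.4 × 0.9277 = 156.8
D / 156.8 = 42200 / 156.8 = 269.1
d = 269.1^(1/0.79) = 269.1^1.2658 = 1191 m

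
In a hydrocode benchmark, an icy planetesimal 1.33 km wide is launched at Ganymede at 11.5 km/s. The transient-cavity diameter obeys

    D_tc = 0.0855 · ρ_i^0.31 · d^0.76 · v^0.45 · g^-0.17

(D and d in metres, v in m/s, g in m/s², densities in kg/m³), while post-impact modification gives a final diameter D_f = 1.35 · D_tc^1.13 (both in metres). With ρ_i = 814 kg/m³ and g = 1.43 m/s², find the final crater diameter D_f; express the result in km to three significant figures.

In SI: d = 1330 m, v = 11500 m/s.
ρ_i^0.31 = 814^0.31 = 7.985
d^0.76 = 1330^0.76 = 236.7
v^0.45 = 11500^0.45 = 67.19
g^-0.17 = 1.43^-0.17 = 0.9410
D_tc = 0.0855 × 7.985 × 236.7 × 67.19 × 0.9410 = 10220 m
D_f = 1.35 × (10220)^1.13 = 45816 m
     = 45.82 km

D_f ≈ 45.8 km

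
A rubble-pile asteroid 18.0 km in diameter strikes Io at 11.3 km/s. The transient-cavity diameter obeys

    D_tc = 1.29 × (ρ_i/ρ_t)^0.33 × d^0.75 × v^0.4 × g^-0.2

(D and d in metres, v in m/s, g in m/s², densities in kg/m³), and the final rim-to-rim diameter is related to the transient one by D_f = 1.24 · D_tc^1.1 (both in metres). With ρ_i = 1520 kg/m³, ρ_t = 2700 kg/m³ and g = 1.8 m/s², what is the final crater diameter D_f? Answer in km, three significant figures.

In SI: d = 18000 m, v = 11300 m/s.
(ρ_i/ρ_t)^0.33 = (1520/2700)^0.33 = 0.8273
d^0.75 = 18000^0.75 = 1554
v^0.4 = 11300^0.4 = 41.81
g^-0.2 = 1.8^-0.2 = 0.8891
D_tc = 1.29 × 0.8273 × 1554 × 41.81 × 0.8891 = 61650 m
D_f = 1.24 × (61650)^1.1 = 2.303 × 10^5 m
     = 230.3 km

D_f ≈ 230 km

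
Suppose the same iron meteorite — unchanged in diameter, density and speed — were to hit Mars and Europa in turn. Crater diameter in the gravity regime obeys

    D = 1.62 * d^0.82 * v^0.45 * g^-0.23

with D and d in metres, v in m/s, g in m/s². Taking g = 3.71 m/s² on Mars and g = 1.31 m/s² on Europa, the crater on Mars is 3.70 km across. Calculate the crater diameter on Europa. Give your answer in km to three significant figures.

All impactor-dependent factors cancel in the ratio, leaving D_Europa/D_Mars = (g_Europa/g_Mars)^-0.23.
(1.31/3.71)^-0.23 = 0.3531^-0.23 = 1.271
D_Europa = 1.271 × 3.70 km = 4.70 km

D ≈ 4.70 km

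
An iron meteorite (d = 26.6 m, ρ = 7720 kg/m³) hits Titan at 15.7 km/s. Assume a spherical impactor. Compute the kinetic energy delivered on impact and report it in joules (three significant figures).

v = 15700 m/s.
Mass m = (π/6) ρ d³ = (π/6) × 7720 × (26.6)³ = 7.608 × 10^7 kg
E = ½ m v² = 0.5 × 7.608 × 10^7 × (15700)² = 9.376 × 10^15 J

E ≈ 9.38 × 10^15 J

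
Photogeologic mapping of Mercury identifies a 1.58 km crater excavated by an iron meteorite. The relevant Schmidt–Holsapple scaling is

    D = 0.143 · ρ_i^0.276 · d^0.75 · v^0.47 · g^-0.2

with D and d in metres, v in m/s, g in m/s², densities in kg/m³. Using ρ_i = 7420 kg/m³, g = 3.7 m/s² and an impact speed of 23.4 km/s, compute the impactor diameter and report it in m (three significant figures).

d ≈ 24.0 m

Rearranging for d: d = [D / (0.143 · 7420^0.276 · 23400^0.47 · 3.7^-0.2)]^(1/0.75).
D = 1580 m.
7420^0.276 = 11.70
23400^0.47 = 113.1
3.7^-0.2 = 0.7698
Denominator = 0.143 × 11.70 × 113.1 × 0.7698 = 145.7
D / 145.7 = 1580 / 145.7 = 10.84
d = 10.84^(1/0.75) = 10.84^1.3333 = 23.99 m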